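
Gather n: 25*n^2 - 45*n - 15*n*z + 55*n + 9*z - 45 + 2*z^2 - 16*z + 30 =25*n^2 + n*(10 - 15*z) + 2*z^2 - 7*z - 15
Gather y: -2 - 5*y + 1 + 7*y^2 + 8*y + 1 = 7*y^2 + 3*y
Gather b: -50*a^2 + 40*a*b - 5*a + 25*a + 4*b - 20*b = -50*a^2 + 20*a + b*(40*a - 16)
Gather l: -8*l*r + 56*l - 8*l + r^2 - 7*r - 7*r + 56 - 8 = l*(48 - 8*r) + r^2 - 14*r + 48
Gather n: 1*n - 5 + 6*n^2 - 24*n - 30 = 6*n^2 - 23*n - 35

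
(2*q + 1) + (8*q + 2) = 10*q + 3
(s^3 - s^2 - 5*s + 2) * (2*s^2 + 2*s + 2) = 2*s^5 - 10*s^3 - 8*s^2 - 6*s + 4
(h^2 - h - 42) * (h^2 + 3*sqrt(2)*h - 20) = h^4 - h^3 + 3*sqrt(2)*h^3 - 62*h^2 - 3*sqrt(2)*h^2 - 126*sqrt(2)*h + 20*h + 840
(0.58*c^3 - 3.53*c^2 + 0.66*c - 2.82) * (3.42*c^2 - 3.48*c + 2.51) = 1.9836*c^5 - 14.091*c^4 + 15.9974*c^3 - 20.8015*c^2 + 11.4702*c - 7.0782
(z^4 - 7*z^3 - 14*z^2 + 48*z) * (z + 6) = z^5 - z^4 - 56*z^3 - 36*z^2 + 288*z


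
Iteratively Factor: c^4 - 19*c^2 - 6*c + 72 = (c + 3)*(c^3 - 3*c^2 - 10*c + 24) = (c + 3)^2*(c^2 - 6*c + 8) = (c - 4)*(c + 3)^2*(c - 2)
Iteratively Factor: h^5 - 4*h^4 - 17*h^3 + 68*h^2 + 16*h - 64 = (h + 4)*(h^4 - 8*h^3 + 15*h^2 + 8*h - 16) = (h + 1)*(h + 4)*(h^3 - 9*h^2 + 24*h - 16) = (h - 4)*(h + 1)*(h + 4)*(h^2 - 5*h + 4) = (h - 4)*(h - 1)*(h + 1)*(h + 4)*(h - 4)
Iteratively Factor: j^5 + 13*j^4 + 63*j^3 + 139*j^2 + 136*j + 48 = (j + 1)*(j^4 + 12*j^3 + 51*j^2 + 88*j + 48) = (j + 1)*(j + 3)*(j^3 + 9*j^2 + 24*j + 16) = (j + 1)^2*(j + 3)*(j^2 + 8*j + 16) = (j + 1)^2*(j + 3)*(j + 4)*(j + 4)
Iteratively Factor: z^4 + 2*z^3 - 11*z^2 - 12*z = (z - 3)*(z^3 + 5*z^2 + 4*z) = z*(z - 3)*(z^2 + 5*z + 4) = z*(z - 3)*(z + 4)*(z + 1)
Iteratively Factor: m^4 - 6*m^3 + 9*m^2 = (m - 3)*(m^3 - 3*m^2) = m*(m - 3)*(m^2 - 3*m) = m^2*(m - 3)*(m - 3)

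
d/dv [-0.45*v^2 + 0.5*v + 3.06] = 0.5 - 0.9*v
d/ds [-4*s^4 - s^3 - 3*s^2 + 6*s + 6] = -16*s^3 - 3*s^2 - 6*s + 6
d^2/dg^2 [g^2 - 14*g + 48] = 2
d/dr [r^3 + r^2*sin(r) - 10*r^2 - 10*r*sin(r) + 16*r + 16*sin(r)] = r^2*cos(r) + 3*r^2 + 2*r*sin(r) - 10*r*cos(r) - 20*r - 10*sin(r) + 16*cos(r) + 16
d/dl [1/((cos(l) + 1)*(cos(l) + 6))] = (2*cos(l) + 7)*sin(l)/((cos(l) + 1)^2*(cos(l) + 6)^2)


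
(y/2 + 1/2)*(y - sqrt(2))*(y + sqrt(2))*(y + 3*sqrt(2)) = y^4/2 + y^3/2 + 3*sqrt(2)*y^3/2 - y^2 + 3*sqrt(2)*y^2/2 - 3*sqrt(2)*y - y - 3*sqrt(2)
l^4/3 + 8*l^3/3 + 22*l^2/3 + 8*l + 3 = (l/3 + 1)*(l + 1)^2*(l + 3)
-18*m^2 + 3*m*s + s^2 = (-3*m + s)*(6*m + s)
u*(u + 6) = u^2 + 6*u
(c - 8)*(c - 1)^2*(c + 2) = c^4 - 8*c^3 - 3*c^2 + 26*c - 16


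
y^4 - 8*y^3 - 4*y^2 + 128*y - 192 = (y - 6)*(y - 4)*(y - 2)*(y + 4)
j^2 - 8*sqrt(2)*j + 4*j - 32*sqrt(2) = (j + 4)*(j - 8*sqrt(2))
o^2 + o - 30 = (o - 5)*(o + 6)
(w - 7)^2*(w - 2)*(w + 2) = w^4 - 14*w^3 + 45*w^2 + 56*w - 196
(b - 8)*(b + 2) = b^2 - 6*b - 16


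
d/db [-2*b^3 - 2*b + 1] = -6*b^2 - 2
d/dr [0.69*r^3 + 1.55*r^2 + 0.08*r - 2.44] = 2.07*r^2 + 3.1*r + 0.08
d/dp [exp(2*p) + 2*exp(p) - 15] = 2*(exp(p) + 1)*exp(p)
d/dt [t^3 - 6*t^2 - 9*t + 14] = 3*t^2 - 12*t - 9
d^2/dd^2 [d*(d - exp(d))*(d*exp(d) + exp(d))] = (d^3 - 4*d^2*exp(d) + 7*d^2 - 12*d*exp(d) + 10*d - 6*exp(d) + 2)*exp(d)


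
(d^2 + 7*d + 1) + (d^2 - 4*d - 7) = 2*d^2 + 3*d - 6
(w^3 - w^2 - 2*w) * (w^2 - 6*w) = w^5 - 7*w^4 + 4*w^3 + 12*w^2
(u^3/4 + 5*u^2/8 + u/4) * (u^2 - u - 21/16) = u^5/4 + 3*u^4/8 - 45*u^3/64 - 137*u^2/128 - 21*u/64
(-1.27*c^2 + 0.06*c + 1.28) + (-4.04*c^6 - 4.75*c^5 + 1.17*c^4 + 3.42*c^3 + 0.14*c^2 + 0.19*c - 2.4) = -4.04*c^6 - 4.75*c^5 + 1.17*c^4 + 3.42*c^3 - 1.13*c^2 + 0.25*c - 1.12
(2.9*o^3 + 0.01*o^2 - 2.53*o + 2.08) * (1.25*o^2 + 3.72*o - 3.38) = 3.625*o^5 + 10.8005*o^4 - 12.9273*o^3 - 6.8454*o^2 + 16.289*o - 7.0304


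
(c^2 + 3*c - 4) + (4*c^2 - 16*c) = 5*c^2 - 13*c - 4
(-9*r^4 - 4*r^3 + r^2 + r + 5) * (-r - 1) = 9*r^5 + 13*r^4 + 3*r^3 - 2*r^2 - 6*r - 5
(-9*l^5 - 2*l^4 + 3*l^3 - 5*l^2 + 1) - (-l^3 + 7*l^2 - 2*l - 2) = -9*l^5 - 2*l^4 + 4*l^3 - 12*l^2 + 2*l + 3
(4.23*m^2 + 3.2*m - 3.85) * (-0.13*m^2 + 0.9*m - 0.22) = -0.5499*m^4 + 3.391*m^3 + 2.4499*m^2 - 4.169*m + 0.847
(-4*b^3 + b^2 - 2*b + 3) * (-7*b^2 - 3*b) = 28*b^5 + 5*b^4 + 11*b^3 - 15*b^2 - 9*b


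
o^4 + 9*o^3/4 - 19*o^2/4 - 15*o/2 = o*(o - 2)*(o + 5/4)*(o + 3)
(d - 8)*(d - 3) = d^2 - 11*d + 24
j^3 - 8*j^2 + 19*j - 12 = (j - 4)*(j - 3)*(j - 1)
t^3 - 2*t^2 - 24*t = t*(t - 6)*(t + 4)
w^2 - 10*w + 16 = (w - 8)*(w - 2)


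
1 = 1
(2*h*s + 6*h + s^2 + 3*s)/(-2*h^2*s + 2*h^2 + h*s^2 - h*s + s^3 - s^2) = (s + 3)/(-h*s + h + s^2 - s)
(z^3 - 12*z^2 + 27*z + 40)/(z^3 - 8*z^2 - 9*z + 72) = (z^2 - 4*z - 5)/(z^2 - 9)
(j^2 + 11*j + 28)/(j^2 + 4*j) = (j + 7)/j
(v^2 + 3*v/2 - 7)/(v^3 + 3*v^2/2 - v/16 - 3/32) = 16*(2*v^2 + 3*v - 14)/(32*v^3 + 48*v^2 - 2*v - 3)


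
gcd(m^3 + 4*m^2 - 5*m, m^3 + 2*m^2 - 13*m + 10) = m^2 + 4*m - 5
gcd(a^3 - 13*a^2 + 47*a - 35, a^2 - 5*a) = a - 5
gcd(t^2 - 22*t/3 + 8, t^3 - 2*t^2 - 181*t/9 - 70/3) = t - 6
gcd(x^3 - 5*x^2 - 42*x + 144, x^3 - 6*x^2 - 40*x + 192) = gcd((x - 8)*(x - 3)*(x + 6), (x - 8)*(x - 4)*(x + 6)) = x^2 - 2*x - 48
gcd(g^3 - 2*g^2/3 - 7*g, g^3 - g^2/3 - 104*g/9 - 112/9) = g + 7/3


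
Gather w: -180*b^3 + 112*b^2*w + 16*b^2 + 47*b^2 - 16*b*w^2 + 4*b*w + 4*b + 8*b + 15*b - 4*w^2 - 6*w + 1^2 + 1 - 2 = -180*b^3 + 63*b^2 + 27*b + w^2*(-16*b - 4) + w*(112*b^2 + 4*b - 6)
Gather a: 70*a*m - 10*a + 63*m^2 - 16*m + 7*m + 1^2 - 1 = a*(70*m - 10) + 63*m^2 - 9*m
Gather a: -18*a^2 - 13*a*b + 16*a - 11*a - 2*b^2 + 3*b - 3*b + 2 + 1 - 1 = -18*a^2 + a*(5 - 13*b) - 2*b^2 + 2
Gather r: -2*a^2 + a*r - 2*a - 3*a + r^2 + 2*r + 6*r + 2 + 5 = -2*a^2 - 5*a + r^2 + r*(a + 8) + 7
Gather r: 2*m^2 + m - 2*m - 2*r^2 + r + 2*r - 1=2*m^2 - m - 2*r^2 + 3*r - 1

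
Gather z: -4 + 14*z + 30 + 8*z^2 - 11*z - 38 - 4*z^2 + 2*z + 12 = 4*z^2 + 5*z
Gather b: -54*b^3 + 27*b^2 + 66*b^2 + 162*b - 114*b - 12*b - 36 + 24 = -54*b^3 + 93*b^2 + 36*b - 12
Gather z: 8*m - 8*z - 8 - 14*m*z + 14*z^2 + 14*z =8*m + 14*z^2 + z*(6 - 14*m) - 8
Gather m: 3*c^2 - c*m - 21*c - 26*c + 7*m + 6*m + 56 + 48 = 3*c^2 - 47*c + m*(13 - c) + 104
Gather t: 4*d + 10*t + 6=4*d + 10*t + 6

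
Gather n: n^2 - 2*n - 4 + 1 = n^2 - 2*n - 3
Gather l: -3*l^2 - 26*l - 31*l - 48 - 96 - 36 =-3*l^2 - 57*l - 180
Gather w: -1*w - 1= -w - 1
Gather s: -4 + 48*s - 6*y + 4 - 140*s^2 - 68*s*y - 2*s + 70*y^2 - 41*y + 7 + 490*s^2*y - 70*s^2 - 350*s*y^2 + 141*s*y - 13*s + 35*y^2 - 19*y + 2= s^2*(490*y - 210) + s*(-350*y^2 + 73*y + 33) + 105*y^2 - 66*y + 9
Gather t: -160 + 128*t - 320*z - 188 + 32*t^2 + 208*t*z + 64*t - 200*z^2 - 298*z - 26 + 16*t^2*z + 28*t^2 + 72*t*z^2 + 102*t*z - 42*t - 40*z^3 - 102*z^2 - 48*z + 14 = t^2*(16*z + 60) + t*(72*z^2 + 310*z + 150) - 40*z^3 - 302*z^2 - 666*z - 360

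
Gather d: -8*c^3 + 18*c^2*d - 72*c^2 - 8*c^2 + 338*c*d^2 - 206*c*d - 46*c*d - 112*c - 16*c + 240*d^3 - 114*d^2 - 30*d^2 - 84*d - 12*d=-8*c^3 - 80*c^2 - 128*c + 240*d^3 + d^2*(338*c - 144) + d*(18*c^2 - 252*c - 96)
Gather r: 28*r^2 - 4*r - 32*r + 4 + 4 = 28*r^2 - 36*r + 8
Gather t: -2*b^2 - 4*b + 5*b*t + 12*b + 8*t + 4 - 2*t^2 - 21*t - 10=-2*b^2 + 8*b - 2*t^2 + t*(5*b - 13) - 6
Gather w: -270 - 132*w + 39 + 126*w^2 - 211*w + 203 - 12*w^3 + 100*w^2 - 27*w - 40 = -12*w^3 + 226*w^2 - 370*w - 68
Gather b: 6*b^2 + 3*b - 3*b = 6*b^2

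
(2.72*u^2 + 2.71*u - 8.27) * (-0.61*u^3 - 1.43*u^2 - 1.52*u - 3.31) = -1.6592*u^5 - 5.5427*u^4 - 2.965*u^3 - 1.2963*u^2 + 3.6003*u + 27.3737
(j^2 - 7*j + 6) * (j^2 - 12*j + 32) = j^4 - 19*j^3 + 122*j^2 - 296*j + 192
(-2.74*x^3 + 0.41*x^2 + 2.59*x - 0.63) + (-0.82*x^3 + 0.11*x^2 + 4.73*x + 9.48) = -3.56*x^3 + 0.52*x^2 + 7.32*x + 8.85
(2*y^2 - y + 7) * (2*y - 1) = 4*y^3 - 4*y^2 + 15*y - 7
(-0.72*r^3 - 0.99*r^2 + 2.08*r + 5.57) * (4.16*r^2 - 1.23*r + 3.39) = -2.9952*r^5 - 3.2328*r^4 + 7.4297*r^3 + 17.2567*r^2 + 0.2001*r + 18.8823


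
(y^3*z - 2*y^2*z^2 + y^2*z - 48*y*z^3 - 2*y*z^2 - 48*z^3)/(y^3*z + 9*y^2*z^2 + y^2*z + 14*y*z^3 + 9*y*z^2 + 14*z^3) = (y^2 - 2*y*z - 48*z^2)/(y^2 + 9*y*z + 14*z^2)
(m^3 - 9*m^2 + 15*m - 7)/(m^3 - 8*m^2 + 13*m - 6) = (m - 7)/(m - 6)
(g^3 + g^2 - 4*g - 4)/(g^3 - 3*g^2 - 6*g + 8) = (g^2 - g - 2)/(g^2 - 5*g + 4)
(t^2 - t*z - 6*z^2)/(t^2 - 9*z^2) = (t + 2*z)/(t + 3*z)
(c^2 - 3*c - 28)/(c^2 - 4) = (c^2 - 3*c - 28)/(c^2 - 4)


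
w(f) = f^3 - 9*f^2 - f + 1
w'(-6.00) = 215.00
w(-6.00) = -533.00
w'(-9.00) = 404.00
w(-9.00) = -1448.00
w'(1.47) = -20.98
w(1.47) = -16.74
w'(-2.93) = 77.49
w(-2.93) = -98.49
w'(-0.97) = 19.28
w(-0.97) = -7.41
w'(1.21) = -18.39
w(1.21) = -11.62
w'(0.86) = -14.26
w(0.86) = -5.88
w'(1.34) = -19.73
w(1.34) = -14.09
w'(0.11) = -2.94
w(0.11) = 0.78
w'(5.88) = -3.12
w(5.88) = -112.75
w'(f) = 3*f^2 - 18*f - 1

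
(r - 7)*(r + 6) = r^2 - r - 42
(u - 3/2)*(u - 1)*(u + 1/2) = u^3 - 2*u^2 + u/4 + 3/4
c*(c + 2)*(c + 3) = c^3 + 5*c^2 + 6*c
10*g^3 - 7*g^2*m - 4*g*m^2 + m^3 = (-5*g + m)*(-g + m)*(2*g + m)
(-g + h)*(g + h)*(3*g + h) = -3*g^3 - g^2*h + 3*g*h^2 + h^3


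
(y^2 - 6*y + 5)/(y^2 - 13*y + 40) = (y - 1)/(y - 8)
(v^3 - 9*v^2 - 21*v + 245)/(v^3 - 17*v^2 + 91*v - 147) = (v + 5)/(v - 3)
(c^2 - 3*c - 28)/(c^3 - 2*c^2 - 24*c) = (c - 7)/(c*(c - 6))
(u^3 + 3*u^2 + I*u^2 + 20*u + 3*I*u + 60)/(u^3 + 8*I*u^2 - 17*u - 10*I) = (u^2 + u*(3 - 4*I) - 12*I)/(u^2 + 3*I*u - 2)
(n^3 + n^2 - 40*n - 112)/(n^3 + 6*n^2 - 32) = (n - 7)/(n - 2)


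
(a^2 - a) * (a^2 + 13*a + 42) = a^4 + 12*a^3 + 29*a^2 - 42*a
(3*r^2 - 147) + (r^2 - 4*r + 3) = 4*r^2 - 4*r - 144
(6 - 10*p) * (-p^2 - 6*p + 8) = 10*p^3 + 54*p^2 - 116*p + 48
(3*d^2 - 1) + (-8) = 3*d^2 - 9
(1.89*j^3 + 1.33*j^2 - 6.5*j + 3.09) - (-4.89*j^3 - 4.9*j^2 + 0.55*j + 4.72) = 6.78*j^3 + 6.23*j^2 - 7.05*j - 1.63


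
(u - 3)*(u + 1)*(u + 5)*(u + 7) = u^4 + 10*u^3 + 8*u^2 - 106*u - 105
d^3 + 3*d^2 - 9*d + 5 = (d - 1)^2*(d + 5)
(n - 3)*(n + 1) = n^2 - 2*n - 3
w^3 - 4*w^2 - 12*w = w*(w - 6)*(w + 2)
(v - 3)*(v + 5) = v^2 + 2*v - 15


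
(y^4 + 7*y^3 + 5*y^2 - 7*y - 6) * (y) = y^5 + 7*y^4 + 5*y^3 - 7*y^2 - 6*y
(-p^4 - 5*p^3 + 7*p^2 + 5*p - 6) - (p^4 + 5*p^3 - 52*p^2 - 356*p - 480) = -2*p^4 - 10*p^3 + 59*p^2 + 361*p + 474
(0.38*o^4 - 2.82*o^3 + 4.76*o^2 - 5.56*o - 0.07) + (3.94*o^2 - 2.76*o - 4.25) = 0.38*o^4 - 2.82*o^3 + 8.7*o^2 - 8.32*o - 4.32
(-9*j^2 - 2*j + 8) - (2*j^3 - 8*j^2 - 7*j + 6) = -2*j^3 - j^2 + 5*j + 2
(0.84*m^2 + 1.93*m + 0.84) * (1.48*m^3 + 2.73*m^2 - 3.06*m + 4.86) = 1.2432*m^5 + 5.1496*m^4 + 3.9417*m^3 + 0.469799999999999*m^2 + 6.8094*m + 4.0824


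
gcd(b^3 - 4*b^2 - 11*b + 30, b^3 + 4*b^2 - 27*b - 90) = b^2 - 2*b - 15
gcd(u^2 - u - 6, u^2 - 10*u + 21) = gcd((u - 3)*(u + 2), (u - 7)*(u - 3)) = u - 3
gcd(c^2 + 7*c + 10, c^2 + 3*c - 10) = c + 5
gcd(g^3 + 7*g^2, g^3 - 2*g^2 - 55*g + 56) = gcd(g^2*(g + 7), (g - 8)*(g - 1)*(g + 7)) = g + 7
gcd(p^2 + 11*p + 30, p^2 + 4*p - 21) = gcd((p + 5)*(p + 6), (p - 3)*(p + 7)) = 1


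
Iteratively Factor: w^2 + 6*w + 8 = (w + 4)*(w + 2)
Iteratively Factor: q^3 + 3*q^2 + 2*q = (q)*(q^2 + 3*q + 2) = q*(q + 2)*(q + 1)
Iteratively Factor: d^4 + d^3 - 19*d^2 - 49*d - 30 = (d + 3)*(d^3 - 2*d^2 - 13*d - 10) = (d - 5)*(d + 3)*(d^2 + 3*d + 2) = (d - 5)*(d + 1)*(d + 3)*(d + 2)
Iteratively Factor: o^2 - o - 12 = (o - 4)*(o + 3)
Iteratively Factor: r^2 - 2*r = (r)*(r - 2)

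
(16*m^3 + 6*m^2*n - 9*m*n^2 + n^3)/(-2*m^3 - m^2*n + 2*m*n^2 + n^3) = (-16*m^2 + 10*m*n - n^2)/(2*m^2 - m*n - n^2)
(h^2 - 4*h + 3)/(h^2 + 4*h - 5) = (h - 3)/(h + 5)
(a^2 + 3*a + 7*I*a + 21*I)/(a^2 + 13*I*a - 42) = (a + 3)/(a + 6*I)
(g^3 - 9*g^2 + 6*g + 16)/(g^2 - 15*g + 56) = (g^2 - g - 2)/(g - 7)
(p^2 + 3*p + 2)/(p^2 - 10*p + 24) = (p^2 + 3*p + 2)/(p^2 - 10*p + 24)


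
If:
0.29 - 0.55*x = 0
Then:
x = 0.53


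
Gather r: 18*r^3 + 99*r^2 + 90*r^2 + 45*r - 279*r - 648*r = 18*r^3 + 189*r^2 - 882*r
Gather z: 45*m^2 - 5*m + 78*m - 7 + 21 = 45*m^2 + 73*m + 14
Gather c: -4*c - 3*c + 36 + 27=63 - 7*c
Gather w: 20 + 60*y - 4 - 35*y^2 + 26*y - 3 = -35*y^2 + 86*y + 13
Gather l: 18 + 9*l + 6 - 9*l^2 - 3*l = -9*l^2 + 6*l + 24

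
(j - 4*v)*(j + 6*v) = j^2 + 2*j*v - 24*v^2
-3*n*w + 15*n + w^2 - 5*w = (-3*n + w)*(w - 5)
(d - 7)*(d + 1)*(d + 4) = d^3 - 2*d^2 - 31*d - 28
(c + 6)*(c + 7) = c^2 + 13*c + 42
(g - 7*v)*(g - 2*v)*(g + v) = g^3 - 8*g^2*v + 5*g*v^2 + 14*v^3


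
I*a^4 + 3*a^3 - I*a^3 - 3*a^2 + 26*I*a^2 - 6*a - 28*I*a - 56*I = (a - 2)*(a - 7*I)*(a + 4*I)*(I*a + I)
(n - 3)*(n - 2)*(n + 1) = n^3 - 4*n^2 + n + 6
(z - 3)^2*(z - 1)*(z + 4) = z^4 - 3*z^3 - 13*z^2 + 51*z - 36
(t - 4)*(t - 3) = t^2 - 7*t + 12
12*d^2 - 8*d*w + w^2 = (-6*d + w)*(-2*d + w)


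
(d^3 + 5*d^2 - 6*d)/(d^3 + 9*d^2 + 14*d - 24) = d/(d + 4)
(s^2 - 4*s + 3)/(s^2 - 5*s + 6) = (s - 1)/(s - 2)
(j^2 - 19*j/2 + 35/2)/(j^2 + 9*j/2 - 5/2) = (2*j^2 - 19*j + 35)/(2*j^2 + 9*j - 5)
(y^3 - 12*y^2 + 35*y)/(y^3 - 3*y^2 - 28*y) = (y - 5)/(y + 4)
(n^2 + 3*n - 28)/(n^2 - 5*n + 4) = (n + 7)/(n - 1)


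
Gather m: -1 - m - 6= -m - 7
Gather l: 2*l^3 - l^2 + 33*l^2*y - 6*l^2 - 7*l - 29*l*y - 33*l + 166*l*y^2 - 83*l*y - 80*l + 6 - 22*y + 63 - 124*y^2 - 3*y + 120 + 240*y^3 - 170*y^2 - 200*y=2*l^3 + l^2*(33*y - 7) + l*(166*y^2 - 112*y - 120) + 240*y^3 - 294*y^2 - 225*y + 189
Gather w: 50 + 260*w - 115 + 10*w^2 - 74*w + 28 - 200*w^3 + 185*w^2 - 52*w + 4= -200*w^3 + 195*w^2 + 134*w - 33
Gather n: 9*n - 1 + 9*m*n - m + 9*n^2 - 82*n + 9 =-m + 9*n^2 + n*(9*m - 73) + 8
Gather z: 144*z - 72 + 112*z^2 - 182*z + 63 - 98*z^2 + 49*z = 14*z^2 + 11*z - 9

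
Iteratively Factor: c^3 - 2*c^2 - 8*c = (c)*(c^2 - 2*c - 8) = c*(c + 2)*(c - 4)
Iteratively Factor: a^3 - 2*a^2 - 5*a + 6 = (a - 1)*(a^2 - a - 6) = (a - 3)*(a - 1)*(a + 2)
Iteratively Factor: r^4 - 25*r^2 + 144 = (r - 4)*(r^3 + 4*r^2 - 9*r - 36) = (r - 4)*(r + 4)*(r^2 - 9) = (r - 4)*(r + 3)*(r + 4)*(r - 3)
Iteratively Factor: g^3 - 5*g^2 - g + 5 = (g + 1)*(g^2 - 6*g + 5) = (g - 1)*(g + 1)*(g - 5)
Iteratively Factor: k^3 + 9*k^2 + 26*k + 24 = (k + 2)*(k^2 + 7*k + 12) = (k + 2)*(k + 3)*(k + 4)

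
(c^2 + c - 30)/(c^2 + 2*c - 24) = (c - 5)/(c - 4)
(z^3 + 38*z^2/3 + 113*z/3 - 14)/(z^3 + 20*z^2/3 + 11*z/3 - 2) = (z + 7)/(z + 1)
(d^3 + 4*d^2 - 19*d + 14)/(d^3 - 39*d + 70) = (d - 1)/(d - 5)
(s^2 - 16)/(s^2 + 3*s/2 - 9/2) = 2*(s^2 - 16)/(2*s^2 + 3*s - 9)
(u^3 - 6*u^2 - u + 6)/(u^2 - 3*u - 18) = (u^2 - 1)/(u + 3)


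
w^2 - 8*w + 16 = (w - 4)^2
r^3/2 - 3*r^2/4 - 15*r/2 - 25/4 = (r/2 + 1/2)*(r - 5)*(r + 5/2)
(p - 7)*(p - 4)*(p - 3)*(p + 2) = p^4 - 12*p^3 + 33*p^2 + 38*p - 168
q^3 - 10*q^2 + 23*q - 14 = (q - 7)*(q - 2)*(q - 1)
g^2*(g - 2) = g^3 - 2*g^2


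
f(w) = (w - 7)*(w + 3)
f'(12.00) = 20.00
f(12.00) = 75.00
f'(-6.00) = -16.00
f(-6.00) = 39.00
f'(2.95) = 1.90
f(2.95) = -24.10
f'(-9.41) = -22.82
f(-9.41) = 105.19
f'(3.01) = 2.02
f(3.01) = -23.98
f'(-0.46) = -4.92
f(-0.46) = -18.95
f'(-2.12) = -8.24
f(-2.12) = -8.03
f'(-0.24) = -4.48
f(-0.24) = -19.98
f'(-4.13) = -12.26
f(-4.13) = 12.58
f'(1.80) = -0.40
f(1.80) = -24.96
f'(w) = 2*w - 4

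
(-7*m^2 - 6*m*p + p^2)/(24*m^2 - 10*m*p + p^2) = (-7*m^2 - 6*m*p + p^2)/(24*m^2 - 10*m*p + p^2)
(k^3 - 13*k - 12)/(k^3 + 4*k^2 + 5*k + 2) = (k^2 - k - 12)/(k^2 + 3*k + 2)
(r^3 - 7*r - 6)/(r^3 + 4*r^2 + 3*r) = (r^2 - r - 6)/(r*(r + 3))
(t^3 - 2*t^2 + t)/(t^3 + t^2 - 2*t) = (t - 1)/(t + 2)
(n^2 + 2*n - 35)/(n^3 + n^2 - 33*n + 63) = (n - 5)/(n^2 - 6*n + 9)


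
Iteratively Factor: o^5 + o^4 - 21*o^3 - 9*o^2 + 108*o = (o - 3)*(o^4 + 4*o^3 - 9*o^2 - 36*o) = (o - 3)*(o + 3)*(o^3 + o^2 - 12*o) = (o - 3)^2*(o + 3)*(o^2 + 4*o) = o*(o - 3)^2*(o + 3)*(o + 4)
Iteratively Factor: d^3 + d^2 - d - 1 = (d + 1)*(d^2 - 1) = (d + 1)^2*(d - 1)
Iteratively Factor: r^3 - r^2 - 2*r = (r + 1)*(r^2 - 2*r) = r*(r + 1)*(r - 2)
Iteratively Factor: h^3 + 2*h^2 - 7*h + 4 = (h - 1)*(h^2 + 3*h - 4) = (h - 1)*(h + 4)*(h - 1)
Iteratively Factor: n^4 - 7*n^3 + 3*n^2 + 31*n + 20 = (n + 1)*(n^3 - 8*n^2 + 11*n + 20) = (n + 1)^2*(n^2 - 9*n + 20) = (n - 4)*(n + 1)^2*(n - 5)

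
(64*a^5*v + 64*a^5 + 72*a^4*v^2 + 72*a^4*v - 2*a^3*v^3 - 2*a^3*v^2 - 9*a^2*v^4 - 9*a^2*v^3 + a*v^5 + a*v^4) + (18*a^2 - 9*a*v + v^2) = 64*a^5*v + 64*a^5 + 72*a^4*v^2 + 72*a^4*v - 2*a^3*v^3 - 2*a^3*v^2 - 9*a^2*v^4 - 9*a^2*v^3 + 18*a^2 + a*v^5 + a*v^4 - 9*a*v + v^2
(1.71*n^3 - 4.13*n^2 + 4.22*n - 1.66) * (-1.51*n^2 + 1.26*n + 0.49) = -2.5821*n^5 + 8.3909*n^4 - 10.7381*n^3 + 5.8001*n^2 - 0.0238000000000005*n - 0.8134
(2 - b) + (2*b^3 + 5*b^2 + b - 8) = 2*b^3 + 5*b^2 - 6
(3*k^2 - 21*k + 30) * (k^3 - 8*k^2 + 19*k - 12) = 3*k^5 - 45*k^4 + 255*k^3 - 675*k^2 + 822*k - 360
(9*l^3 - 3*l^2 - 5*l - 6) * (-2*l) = -18*l^4 + 6*l^3 + 10*l^2 + 12*l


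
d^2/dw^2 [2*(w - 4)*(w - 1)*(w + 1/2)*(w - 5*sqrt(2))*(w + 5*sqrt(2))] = 40*w^3 - 108*w^2 - 582*w + 908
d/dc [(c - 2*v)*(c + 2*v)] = 2*c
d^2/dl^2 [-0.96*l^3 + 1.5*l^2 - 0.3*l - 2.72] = 3.0 - 5.76*l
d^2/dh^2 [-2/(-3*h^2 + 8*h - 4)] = 4*(-9*h^2 + 24*h + 4*(3*h - 4)^2 - 12)/(3*h^2 - 8*h + 4)^3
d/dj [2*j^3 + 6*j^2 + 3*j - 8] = 6*j^2 + 12*j + 3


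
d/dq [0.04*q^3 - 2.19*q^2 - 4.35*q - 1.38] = 0.12*q^2 - 4.38*q - 4.35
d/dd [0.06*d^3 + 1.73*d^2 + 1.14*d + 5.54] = 0.18*d^2 + 3.46*d + 1.14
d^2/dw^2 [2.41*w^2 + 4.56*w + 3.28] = 4.82000000000000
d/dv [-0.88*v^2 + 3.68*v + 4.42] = 3.68 - 1.76*v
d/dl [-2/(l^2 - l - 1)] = 2*(2*l - 1)/(-l^2 + l + 1)^2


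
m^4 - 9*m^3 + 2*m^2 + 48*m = m*(m - 8)*(m - 3)*(m + 2)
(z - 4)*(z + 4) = z^2 - 16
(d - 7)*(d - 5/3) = d^2 - 26*d/3 + 35/3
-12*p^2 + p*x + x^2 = (-3*p + x)*(4*p + x)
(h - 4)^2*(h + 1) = h^3 - 7*h^2 + 8*h + 16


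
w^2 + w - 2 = (w - 1)*(w + 2)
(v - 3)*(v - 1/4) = v^2 - 13*v/4 + 3/4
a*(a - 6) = a^2 - 6*a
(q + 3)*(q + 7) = q^2 + 10*q + 21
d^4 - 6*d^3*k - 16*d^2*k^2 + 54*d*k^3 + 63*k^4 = (d - 7*k)*(d - 3*k)*(d + k)*(d + 3*k)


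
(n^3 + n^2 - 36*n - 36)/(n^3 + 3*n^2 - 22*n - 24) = (n - 6)/(n - 4)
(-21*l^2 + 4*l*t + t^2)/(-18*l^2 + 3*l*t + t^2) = (7*l + t)/(6*l + t)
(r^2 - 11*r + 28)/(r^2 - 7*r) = (r - 4)/r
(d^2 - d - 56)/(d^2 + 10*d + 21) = (d - 8)/(d + 3)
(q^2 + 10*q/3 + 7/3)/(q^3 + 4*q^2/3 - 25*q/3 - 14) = (q + 1)/(q^2 - q - 6)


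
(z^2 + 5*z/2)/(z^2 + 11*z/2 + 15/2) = z/(z + 3)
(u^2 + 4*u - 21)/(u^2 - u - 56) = (u - 3)/(u - 8)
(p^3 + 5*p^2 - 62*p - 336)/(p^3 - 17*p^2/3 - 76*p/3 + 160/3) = 3*(p^2 + 13*p + 42)/(3*p^2 + 7*p - 20)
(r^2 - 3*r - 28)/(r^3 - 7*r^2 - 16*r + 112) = 1/(r - 4)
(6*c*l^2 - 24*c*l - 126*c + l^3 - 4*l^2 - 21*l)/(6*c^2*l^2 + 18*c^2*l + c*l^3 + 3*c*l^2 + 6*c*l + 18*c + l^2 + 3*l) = (l - 7)/(c*l + 1)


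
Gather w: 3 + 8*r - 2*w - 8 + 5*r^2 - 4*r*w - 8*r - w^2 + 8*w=5*r^2 - w^2 + w*(6 - 4*r) - 5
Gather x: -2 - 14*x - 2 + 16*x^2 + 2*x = 16*x^2 - 12*x - 4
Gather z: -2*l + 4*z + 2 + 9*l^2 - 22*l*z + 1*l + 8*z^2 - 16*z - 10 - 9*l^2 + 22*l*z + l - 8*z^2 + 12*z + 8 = 0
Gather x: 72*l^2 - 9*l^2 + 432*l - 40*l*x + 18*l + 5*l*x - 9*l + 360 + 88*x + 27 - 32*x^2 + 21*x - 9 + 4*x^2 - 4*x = 63*l^2 + 441*l - 28*x^2 + x*(105 - 35*l) + 378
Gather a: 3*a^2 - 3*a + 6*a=3*a^2 + 3*a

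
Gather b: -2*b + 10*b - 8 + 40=8*b + 32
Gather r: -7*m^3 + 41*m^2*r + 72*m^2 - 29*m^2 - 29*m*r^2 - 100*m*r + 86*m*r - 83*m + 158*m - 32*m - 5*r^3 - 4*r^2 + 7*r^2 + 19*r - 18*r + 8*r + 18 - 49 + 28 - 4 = -7*m^3 + 43*m^2 + 43*m - 5*r^3 + r^2*(3 - 29*m) + r*(41*m^2 - 14*m + 9) - 7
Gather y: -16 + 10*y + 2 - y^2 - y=-y^2 + 9*y - 14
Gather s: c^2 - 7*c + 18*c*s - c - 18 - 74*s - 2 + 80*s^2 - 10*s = c^2 - 8*c + 80*s^2 + s*(18*c - 84) - 20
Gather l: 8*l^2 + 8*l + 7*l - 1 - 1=8*l^2 + 15*l - 2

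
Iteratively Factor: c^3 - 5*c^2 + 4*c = (c - 4)*(c^2 - c) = (c - 4)*(c - 1)*(c)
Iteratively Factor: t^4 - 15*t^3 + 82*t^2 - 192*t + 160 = (t - 5)*(t^3 - 10*t^2 + 32*t - 32) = (t - 5)*(t - 4)*(t^2 - 6*t + 8) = (t - 5)*(t - 4)*(t - 2)*(t - 4)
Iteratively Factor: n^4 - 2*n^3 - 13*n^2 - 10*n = (n)*(n^3 - 2*n^2 - 13*n - 10) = n*(n - 5)*(n^2 + 3*n + 2) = n*(n - 5)*(n + 1)*(n + 2)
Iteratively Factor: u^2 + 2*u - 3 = (u - 1)*(u + 3)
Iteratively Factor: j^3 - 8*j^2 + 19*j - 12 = (j - 1)*(j^2 - 7*j + 12) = (j - 3)*(j - 1)*(j - 4)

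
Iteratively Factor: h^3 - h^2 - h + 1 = (h + 1)*(h^2 - 2*h + 1) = (h - 1)*(h + 1)*(h - 1)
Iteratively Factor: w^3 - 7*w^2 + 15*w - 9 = (w - 3)*(w^2 - 4*w + 3) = (w - 3)*(w - 1)*(w - 3)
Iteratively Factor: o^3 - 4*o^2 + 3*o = (o - 1)*(o^2 - 3*o) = o*(o - 1)*(o - 3)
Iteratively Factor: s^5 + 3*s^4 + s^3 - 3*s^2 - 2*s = (s + 1)*(s^4 + 2*s^3 - s^2 - 2*s) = (s + 1)^2*(s^3 + s^2 - 2*s) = s*(s + 1)^2*(s^2 + s - 2) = s*(s + 1)^2*(s + 2)*(s - 1)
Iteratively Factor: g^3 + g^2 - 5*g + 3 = (g - 1)*(g^2 + 2*g - 3) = (g - 1)^2*(g + 3)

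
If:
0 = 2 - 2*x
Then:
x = 1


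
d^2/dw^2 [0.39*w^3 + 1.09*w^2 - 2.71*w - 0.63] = 2.34*w + 2.18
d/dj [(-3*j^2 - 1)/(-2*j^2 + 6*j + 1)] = 2*(-9*j^2 - 5*j + 3)/(4*j^4 - 24*j^3 + 32*j^2 + 12*j + 1)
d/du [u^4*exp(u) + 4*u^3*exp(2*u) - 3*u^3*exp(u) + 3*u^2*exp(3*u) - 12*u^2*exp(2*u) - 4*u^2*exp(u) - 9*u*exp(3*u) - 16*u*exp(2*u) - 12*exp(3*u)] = (u^4 + 8*u^3*exp(u) + u^3 + 9*u^2*exp(2*u) - 12*u^2*exp(u) - 13*u^2 - 21*u*exp(2*u) - 56*u*exp(u) - 8*u - 45*exp(2*u) - 16*exp(u))*exp(u)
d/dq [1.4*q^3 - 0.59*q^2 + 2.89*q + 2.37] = 4.2*q^2 - 1.18*q + 2.89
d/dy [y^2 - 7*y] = 2*y - 7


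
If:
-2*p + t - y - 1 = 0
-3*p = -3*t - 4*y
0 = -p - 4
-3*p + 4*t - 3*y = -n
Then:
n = 103/7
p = -4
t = -40/7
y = 9/7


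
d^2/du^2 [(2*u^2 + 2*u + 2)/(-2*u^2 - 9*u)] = 4*(14*u^3 - 12*u^2 - 54*u - 81)/(u^3*(8*u^3 + 108*u^2 + 486*u + 729))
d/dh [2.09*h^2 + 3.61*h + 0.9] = 4.18*h + 3.61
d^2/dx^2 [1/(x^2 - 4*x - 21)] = 2*(x^2 - 4*x - 4*(x - 2)^2 - 21)/(-x^2 + 4*x + 21)^3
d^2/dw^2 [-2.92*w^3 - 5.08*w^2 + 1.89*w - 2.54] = -17.52*w - 10.16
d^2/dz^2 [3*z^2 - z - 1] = 6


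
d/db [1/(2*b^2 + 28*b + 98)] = (-b - 7)/(b^2 + 14*b + 49)^2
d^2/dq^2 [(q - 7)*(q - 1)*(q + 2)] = 6*q - 12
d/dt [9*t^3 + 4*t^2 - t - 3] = 27*t^2 + 8*t - 1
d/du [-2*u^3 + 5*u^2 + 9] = 2*u*(5 - 3*u)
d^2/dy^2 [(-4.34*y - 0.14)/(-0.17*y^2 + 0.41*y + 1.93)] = ((3.5112 - 4.4268*y)*(-0.17*y^2 + 0.41*y + 1.93) - (0.34*y - 0.41)*(0.68*y - 0.82)*(4.34*y + 0.14))/(-0.17*y^2 + 0.41*y + 1.93)^3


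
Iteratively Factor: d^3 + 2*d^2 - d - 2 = (d - 1)*(d^2 + 3*d + 2) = (d - 1)*(d + 2)*(d + 1)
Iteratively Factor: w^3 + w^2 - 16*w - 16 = (w + 1)*(w^2 - 16) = (w + 1)*(w + 4)*(w - 4)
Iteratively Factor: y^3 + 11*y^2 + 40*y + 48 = (y + 4)*(y^2 + 7*y + 12) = (y + 3)*(y + 4)*(y + 4)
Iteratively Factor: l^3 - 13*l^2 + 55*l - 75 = (l - 3)*(l^2 - 10*l + 25) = (l - 5)*(l - 3)*(l - 5)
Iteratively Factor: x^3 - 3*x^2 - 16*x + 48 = (x + 4)*(x^2 - 7*x + 12) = (x - 3)*(x + 4)*(x - 4)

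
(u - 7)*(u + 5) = u^2 - 2*u - 35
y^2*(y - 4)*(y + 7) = y^4 + 3*y^3 - 28*y^2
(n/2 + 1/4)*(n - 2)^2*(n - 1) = n^4/2 - 9*n^3/4 + 11*n^2/4 - 1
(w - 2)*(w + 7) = w^2 + 5*w - 14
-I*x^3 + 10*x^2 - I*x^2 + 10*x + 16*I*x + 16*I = (x + 2*I)*(x + 8*I)*(-I*x - I)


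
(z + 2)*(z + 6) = z^2 + 8*z + 12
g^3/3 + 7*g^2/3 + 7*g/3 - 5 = (g/3 + 1)*(g - 1)*(g + 5)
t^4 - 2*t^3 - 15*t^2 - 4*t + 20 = (t - 5)*(t - 1)*(t + 2)^2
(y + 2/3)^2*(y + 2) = y^3 + 10*y^2/3 + 28*y/9 + 8/9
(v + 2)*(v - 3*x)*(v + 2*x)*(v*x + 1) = v^4*x - v^3*x^2 + 2*v^3*x + v^3 - 6*v^2*x^3 - 2*v^2*x^2 - v^2*x + 2*v^2 - 12*v*x^3 - 6*v*x^2 - 2*v*x - 12*x^2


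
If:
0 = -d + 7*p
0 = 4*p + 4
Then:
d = -7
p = -1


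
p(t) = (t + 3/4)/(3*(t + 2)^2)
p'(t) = -2*(t + 3/4)/(3*(t + 2)^3) + 1/(3*(t + 2)^2) = (1 - 2*t)/(6*(t + 2)^3)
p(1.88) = 0.06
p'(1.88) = -0.01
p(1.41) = 0.06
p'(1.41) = -0.01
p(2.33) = 0.05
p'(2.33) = -0.01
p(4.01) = 0.04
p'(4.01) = -0.01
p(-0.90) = -0.04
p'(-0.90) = 0.35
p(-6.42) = -0.10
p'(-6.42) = -0.03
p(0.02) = 0.06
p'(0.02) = 0.02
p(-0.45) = 0.04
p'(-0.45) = 0.09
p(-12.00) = -0.04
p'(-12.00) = 0.00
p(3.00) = 0.05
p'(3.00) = -0.00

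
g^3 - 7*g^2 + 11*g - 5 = (g - 5)*(g - 1)^2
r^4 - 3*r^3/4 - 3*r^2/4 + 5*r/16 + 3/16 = (r - 1)*(r - 3/4)*(r + 1/2)^2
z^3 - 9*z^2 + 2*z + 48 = (z - 8)*(z - 3)*(z + 2)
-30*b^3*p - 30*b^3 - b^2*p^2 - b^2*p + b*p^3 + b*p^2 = (-6*b + p)*(5*b + p)*(b*p + b)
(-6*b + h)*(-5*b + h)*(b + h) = 30*b^3 + 19*b^2*h - 10*b*h^2 + h^3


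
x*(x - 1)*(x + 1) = x^3 - x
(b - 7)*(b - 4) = b^2 - 11*b + 28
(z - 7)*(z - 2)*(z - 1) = z^3 - 10*z^2 + 23*z - 14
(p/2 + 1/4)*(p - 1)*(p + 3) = p^3/2 + 5*p^2/4 - p - 3/4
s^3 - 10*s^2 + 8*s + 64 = (s - 8)*(s - 4)*(s + 2)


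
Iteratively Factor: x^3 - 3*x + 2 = (x - 1)*(x^2 + x - 2) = (x - 1)*(x + 2)*(x - 1)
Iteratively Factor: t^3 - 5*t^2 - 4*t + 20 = (t - 5)*(t^2 - 4) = (t - 5)*(t + 2)*(t - 2)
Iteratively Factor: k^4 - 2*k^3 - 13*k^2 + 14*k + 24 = (k - 2)*(k^3 - 13*k - 12) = (k - 2)*(k + 3)*(k^2 - 3*k - 4) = (k - 2)*(k + 1)*(k + 3)*(k - 4)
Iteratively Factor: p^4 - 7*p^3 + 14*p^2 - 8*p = (p - 4)*(p^3 - 3*p^2 + 2*p) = p*(p - 4)*(p^2 - 3*p + 2) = p*(p - 4)*(p - 2)*(p - 1)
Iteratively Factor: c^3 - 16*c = (c)*(c^2 - 16) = c*(c + 4)*(c - 4)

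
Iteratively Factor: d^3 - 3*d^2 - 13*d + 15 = (d + 3)*(d^2 - 6*d + 5) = (d - 1)*(d + 3)*(d - 5)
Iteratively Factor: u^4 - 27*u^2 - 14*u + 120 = (u + 4)*(u^3 - 4*u^2 - 11*u + 30) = (u + 3)*(u + 4)*(u^2 - 7*u + 10) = (u - 5)*(u + 3)*(u + 4)*(u - 2)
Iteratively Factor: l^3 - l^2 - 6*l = (l)*(l^2 - l - 6) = l*(l + 2)*(l - 3)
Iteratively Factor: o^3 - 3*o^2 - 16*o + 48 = (o + 4)*(o^2 - 7*o + 12) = (o - 3)*(o + 4)*(o - 4)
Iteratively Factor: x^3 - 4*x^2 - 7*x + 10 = (x - 1)*(x^2 - 3*x - 10) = (x - 5)*(x - 1)*(x + 2)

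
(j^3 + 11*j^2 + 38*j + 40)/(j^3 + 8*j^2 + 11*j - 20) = (j + 2)/(j - 1)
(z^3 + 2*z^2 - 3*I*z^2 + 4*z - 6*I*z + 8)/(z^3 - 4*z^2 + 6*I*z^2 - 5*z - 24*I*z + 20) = (z^2 + z*(2 - 4*I) - 8*I)/(z^2 + z*(-4 + 5*I) - 20*I)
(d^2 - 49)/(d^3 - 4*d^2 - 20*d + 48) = (d^2 - 49)/(d^3 - 4*d^2 - 20*d + 48)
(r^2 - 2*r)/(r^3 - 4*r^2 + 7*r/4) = 4*(r - 2)/(4*r^2 - 16*r + 7)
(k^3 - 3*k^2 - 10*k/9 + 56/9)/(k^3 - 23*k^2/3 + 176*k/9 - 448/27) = 3*(3*k^2 - 2*k - 8)/(9*k^2 - 48*k + 64)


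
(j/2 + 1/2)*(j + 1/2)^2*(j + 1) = j^4/2 + 3*j^3/2 + 13*j^2/8 + 3*j/4 + 1/8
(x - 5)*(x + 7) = x^2 + 2*x - 35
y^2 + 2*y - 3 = (y - 1)*(y + 3)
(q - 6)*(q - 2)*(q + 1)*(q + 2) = q^4 - 5*q^3 - 10*q^2 + 20*q + 24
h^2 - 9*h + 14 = (h - 7)*(h - 2)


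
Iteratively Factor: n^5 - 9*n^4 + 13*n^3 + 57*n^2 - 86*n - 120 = (n + 2)*(n^4 - 11*n^3 + 35*n^2 - 13*n - 60) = (n - 4)*(n + 2)*(n^3 - 7*n^2 + 7*n + 15) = (n - 4)*(n + 1)*(n + 2)*(n^2 - 8*n + 15) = (n - 4)*(n - 3)*(n + 1)*(n + 2)*(n - 5)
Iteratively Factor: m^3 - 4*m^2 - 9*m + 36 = (m + 3)*(m^2 - 7*m + 12) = (m - 3)*(m + 3)*(m - 4)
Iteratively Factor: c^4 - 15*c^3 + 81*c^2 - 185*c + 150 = (c - 5)*(c^3 - 10*c^2 + 31*c - 30) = (c - 5)^2*(c^2 - 5*c + 6) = (c - 5)^2*(c - 3)*(c - 2)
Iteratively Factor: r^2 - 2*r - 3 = (r + 1)*(r - 3)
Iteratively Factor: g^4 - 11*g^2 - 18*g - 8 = (g + 1)*(g^3 - g^2 - 10*g - 8) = (g + 1)^2*(g^2 - 2*g - 8) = (g + 1)^2*(g + 2)*(g - 4)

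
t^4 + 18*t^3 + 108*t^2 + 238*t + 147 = (t + 1)*(t + 3)*(t + 7)^2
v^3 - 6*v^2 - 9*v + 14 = (v - 7)*(v - 1)*(v + 2)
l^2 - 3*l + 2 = (l - 2)*(l - 1)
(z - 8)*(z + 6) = z^2 - 2*z - 48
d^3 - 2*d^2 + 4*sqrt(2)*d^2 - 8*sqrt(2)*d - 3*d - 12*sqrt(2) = (d - 3)*(d + 1)*(d + 4*sqrt(2))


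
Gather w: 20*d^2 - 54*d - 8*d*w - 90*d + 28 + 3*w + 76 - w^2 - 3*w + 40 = 20*d^2 - 8*d*w - 144*d - w^2 + 144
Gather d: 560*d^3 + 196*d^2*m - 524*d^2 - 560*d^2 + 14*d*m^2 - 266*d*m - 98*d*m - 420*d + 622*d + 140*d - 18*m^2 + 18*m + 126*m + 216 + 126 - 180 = 560*d^3 + d^2*(196*m - 1084) + d*(14*m^2 - 364*m + 342) - 18*m^2 + 144*m + 162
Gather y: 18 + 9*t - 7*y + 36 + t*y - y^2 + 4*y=9*t - y^2 + y*(t - 3) + 54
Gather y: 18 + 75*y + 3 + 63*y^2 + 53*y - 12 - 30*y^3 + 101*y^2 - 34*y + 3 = -30*y^3 + 164*y^2 + 94*y + 12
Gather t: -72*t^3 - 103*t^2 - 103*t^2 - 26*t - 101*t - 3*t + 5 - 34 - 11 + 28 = -72*t^3 - 206*t^2 - 130*t - 12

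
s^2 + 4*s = s*(s + 4)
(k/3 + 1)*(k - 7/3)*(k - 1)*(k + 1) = k^4/3 + 2*k^3/9 - 8*k^2/3 - 2*k/9 + 7/3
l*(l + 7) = l^2 + 7*l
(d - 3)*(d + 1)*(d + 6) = d^3 + 4*d^2 - 15*d - 18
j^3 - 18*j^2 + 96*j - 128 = (j - 8)^2*(j - 2)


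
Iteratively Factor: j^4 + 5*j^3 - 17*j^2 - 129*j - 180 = (j + 4)*(j^3 + j^2 - 21*j - 45) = (j + 3)*(j + 4)*(j^2 - 2*j - 15) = (j + 3)^2*(j + 4)*(j - 5)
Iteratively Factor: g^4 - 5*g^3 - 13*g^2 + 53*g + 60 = (g - 5)*(g^3 - 13*g - 12) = (g - 5)*(g - 4)*(g^2 + 4*g + 3) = (g - 5)*(g - 4)*(g + 1)*(g + 3)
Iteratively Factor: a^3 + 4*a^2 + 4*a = (a + 2)*(a^2 + 2*a) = (a + 2)^2*(a)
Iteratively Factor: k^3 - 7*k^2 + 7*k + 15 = (k + 1)*(k^2 - 8*k + 15) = (k - 3)*(k + 1)*(k - 5)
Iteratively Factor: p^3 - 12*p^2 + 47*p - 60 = (p - 4)*(p^2 - 8*p + 15) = (p - 4)*(p - 3)*(p - 5)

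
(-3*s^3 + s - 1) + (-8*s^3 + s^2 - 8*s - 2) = -11*s^3 + s^2 - 7*s - 3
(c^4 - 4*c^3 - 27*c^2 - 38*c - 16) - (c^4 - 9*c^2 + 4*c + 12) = -4*c^3 - 18*c^2 - 42*c - 28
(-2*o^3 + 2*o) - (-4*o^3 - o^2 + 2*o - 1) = 2*o^3 + o^2 + 1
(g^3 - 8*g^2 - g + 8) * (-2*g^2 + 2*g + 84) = -2*g^5 + 18*g^4 + 70*g^3 - 690*g^2 - 68*g + 672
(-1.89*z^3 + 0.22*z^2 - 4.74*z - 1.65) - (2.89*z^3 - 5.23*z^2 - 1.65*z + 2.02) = -4.78*z^3 + 5.45*z^2 - 3.09*z - 3.67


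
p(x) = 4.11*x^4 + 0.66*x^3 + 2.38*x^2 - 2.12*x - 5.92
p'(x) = 16.44*x^3 + 1.98*x^2 + 4.76*x - 2.12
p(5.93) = 5285.13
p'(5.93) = 3523.93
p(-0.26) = -5.20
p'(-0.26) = -3.51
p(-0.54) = -3.84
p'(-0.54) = -6.70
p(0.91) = -2.56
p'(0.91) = 16.24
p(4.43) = 1671.69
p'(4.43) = 1487.09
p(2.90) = 314.74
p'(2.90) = 429.29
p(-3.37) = 533.10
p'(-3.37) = -624.88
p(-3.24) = 456.41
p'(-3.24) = -555.92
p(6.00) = 5536.16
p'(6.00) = 3648.76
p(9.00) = 27614.63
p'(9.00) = 12185.86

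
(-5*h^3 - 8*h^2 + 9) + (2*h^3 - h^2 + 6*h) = -3*h^3 - 9*h^2 + 6*h + 9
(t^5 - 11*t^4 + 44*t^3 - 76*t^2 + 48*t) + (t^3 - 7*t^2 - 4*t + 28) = t^5 - 11*t^4 + 45*t^3 - 83*t^2 + 44*t + 28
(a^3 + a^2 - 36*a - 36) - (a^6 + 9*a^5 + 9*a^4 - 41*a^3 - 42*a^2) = -a^6 - 9*a^5 - 9*a^4 + 42*a^3 + 43*a^2 - 36*a - 36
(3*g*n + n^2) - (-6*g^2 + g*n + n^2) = 6*g^2 + 2*g*n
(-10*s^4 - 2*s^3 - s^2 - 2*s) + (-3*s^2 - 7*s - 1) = -10*s^4 - 2*s^3 - 4*s^2 - 9*s - 1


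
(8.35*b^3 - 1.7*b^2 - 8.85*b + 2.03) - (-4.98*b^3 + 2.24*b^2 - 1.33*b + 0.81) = 13.33*b^3 - 3.94*b^2 - 7.52*b + 1.22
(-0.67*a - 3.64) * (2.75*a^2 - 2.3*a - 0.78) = -1.8425*a^3 - 8.469*a^2 + 8.8946*a + 2.8392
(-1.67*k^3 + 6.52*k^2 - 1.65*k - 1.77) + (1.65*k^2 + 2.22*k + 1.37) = -1.67*k^3 + 8.17*k^2 + 0.57*k - 0.4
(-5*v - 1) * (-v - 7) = 5*v^2 + 36*v + 7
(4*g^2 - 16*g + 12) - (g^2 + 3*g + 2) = 3*g^2 - 19*g + 10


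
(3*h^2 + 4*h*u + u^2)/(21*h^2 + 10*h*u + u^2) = (h + u)/(7*h + u)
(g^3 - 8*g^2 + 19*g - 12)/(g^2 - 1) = (g^2 - 7*g + 12)/(g + 1)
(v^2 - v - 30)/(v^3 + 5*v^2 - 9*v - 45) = (v - 6)/(v^2 - 9)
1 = 1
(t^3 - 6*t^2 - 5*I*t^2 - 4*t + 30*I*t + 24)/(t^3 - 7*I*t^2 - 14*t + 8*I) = (t - 6)/(t - 2*I)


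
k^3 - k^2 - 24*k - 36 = (k - 6)*(k + 2)*(k + 3)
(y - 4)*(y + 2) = y^2 - 2*y - 8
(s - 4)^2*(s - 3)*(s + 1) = s^4 - 10*s^3 + 29*s^2 - 8*s - 48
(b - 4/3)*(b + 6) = b^2 + 14*b/3 - 8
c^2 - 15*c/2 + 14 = (c - 4)*(c - 7/2)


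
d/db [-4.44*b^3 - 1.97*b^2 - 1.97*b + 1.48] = -13.32*b^2 - 3.94*b - 1.97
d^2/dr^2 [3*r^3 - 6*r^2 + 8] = 18*r - 12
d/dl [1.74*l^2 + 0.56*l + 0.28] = 3.48*l + 0.56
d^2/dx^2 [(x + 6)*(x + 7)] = 2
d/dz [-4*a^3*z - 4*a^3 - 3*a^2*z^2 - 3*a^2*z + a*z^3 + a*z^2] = a*(-4*a^2 - 6*a*z - 3*a + 3*z^2 + 2*z)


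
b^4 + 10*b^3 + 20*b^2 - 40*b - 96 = (b - 2)*(b + 2)*(b + 4)*(b + 6)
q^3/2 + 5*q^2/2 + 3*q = q*(q/2 + 1)*(q + 3)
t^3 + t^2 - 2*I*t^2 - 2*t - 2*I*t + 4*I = (t - 1)*(t + 2)*(t - 2*I)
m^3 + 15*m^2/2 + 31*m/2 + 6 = (m + 1/2)*(m + 3)*(m + 4)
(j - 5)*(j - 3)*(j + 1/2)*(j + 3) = j^4 - 9*j^3/2 - 23*j^2/2 + 81*j/2 + 45/2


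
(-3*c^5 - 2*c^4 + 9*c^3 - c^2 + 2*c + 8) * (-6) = 18*c^5 + 12*c^4 - 54*c^3 + 6*c^2 - 12*c - 48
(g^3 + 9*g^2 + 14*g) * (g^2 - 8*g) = g^5 + g^4 - 58*g^3 - 112*g^2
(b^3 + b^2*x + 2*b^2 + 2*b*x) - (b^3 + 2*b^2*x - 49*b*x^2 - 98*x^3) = -b^2*x + 2*b^2 + 49*b*x^2 + 2*b*x + 98*x^3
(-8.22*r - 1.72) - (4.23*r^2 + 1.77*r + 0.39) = -4.23*r^2 - 9.99*r - 2.11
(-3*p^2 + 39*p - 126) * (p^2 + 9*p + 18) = -3*p^4 + 12*p^3 + 171*p^2 - 432*p - 2268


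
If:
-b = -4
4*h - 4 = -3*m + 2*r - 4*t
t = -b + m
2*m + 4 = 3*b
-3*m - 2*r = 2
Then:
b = 4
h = -11/2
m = 4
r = -7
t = 0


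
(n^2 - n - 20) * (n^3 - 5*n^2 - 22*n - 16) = n^5 - 6*n^4 - 37*n^3 + 106*n^2 + 456*n + 320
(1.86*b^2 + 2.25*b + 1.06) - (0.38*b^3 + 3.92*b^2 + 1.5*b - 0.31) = -0.38*b^3 - 2.06*b^2 + 0.75*b + 1.37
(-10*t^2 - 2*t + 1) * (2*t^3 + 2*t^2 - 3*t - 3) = -20*t^5 - 24*t^4 + 28*t^3 + 38*t^2 + 3*t - 3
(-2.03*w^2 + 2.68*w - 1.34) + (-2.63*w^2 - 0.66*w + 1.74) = -4.66*w^2 + 2.02*w + 0.4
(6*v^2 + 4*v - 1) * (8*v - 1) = 48*v^3 + 26*v^2 - 12*v + 1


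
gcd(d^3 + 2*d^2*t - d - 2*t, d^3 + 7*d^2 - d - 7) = d^2 - 1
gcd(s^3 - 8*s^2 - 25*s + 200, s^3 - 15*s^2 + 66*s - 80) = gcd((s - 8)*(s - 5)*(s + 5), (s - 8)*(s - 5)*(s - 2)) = s^2 - 13*s + 40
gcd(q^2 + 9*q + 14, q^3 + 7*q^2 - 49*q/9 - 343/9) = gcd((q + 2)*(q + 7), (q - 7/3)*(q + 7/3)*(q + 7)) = q + 7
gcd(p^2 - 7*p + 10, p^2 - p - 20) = p - 5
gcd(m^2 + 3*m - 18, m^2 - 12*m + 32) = 1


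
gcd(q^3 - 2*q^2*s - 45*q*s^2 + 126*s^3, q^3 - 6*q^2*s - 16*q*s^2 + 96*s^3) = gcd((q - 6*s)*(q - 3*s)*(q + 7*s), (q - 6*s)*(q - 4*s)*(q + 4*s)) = q - 6*s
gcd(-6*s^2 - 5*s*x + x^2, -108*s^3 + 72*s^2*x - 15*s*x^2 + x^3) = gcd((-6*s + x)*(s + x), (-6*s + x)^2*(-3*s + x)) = -6*s + x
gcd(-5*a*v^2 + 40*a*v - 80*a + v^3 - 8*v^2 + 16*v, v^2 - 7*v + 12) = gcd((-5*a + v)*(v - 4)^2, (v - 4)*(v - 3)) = v - 4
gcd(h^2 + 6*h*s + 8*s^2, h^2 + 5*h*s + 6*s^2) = h + 2*s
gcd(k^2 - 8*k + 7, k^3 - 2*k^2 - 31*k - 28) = k - 7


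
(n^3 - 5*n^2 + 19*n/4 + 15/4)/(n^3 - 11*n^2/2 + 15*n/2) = (n + 1/2)/n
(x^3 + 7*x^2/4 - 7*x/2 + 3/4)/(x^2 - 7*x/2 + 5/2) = (4*x^2 + 11*x - 3)/(2*(2*x - 5))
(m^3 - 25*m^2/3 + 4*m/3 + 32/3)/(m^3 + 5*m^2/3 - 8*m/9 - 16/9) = 3*(3*m^3 - 25*m^2 + 4*m + 32)/(9*m^3 + 15*m^2 - 8*m - 16)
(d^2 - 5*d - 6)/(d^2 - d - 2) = (d - 6)/(d - 2)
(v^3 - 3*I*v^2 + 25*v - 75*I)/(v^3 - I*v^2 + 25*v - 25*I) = (v - 3*I)/(v - I)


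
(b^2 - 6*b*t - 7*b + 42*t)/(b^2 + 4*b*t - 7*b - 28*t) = (b - 6*t)/(b + 4*t)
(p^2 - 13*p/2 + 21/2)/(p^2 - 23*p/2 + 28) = (p - 3)/(p - 8)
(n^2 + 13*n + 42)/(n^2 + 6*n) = (n + 7)/n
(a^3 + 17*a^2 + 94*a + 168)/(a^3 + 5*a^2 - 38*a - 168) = (a + 6)/(a - 6)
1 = 1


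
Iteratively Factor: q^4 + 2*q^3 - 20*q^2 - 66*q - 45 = (q - 5)*(q^3 + 7*q^2 + 15*q + 9) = (q - 5)*(q + 3)*(q^2 + 4*q + 3) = (q - 5)*(q + 3)^2*(q + 1)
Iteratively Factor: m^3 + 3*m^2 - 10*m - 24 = (m + 2)*(m^2 + m - 12) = (m + 2)*(m + 4)*(m - 3)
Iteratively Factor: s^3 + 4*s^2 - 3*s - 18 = (s + 3)*(s^2 + s - 6) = (s - 2)*(s + 3)*(s + 3)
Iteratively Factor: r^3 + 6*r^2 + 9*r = (r + 3)*(r^2 + 3*r) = (r + 3)^2*(r)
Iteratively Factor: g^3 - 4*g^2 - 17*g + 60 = (g - 3)*(g^2 - g - 20) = (g - 3)*(g + 4)*(g - 5)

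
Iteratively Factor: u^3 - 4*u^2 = (u)*(u^2 - 4*u) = u*(u - 4)*(u)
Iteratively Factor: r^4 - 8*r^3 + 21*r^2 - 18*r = (r)*(r^3 - 8*r^2 + 21*r - 18) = r*(r - 3)*(r^2 - 5*r + 6) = r*(r - 3)*(r - 2)*(r - 3)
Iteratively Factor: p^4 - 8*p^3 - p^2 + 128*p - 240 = (p - 3)*(p^3 - 5*p^2 - 16*p + 80) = (p - 5)*(p - 3)*(p^2 - 16) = (p - 5)*(p - 3)*(p + 4)*(p - 4)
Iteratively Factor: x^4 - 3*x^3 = (x)*(x^3 - 3*x^2) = x^2*(x^2 - 3*x) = x^3*(x - 3)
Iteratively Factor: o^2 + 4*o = (o + 4)*(o)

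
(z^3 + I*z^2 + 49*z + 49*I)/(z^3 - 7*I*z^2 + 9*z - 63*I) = (z^2 + 8*I*z - 7)/(z^2 + 9)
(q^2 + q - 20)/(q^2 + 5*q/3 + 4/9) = 9*(q^2 + q - 20)/(9*q^2 + 15*q + 4)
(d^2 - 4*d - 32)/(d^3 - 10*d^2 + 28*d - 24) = (d^2 - 4*d - 32)/(d^3 - 10*d^2 + 28*d - 24)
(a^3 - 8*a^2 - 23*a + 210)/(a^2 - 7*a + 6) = (a^2 - 2*a - 35)/(a - 1)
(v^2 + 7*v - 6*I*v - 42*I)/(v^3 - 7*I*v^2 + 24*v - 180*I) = (v + 7)/(v^2 - I*v + 30)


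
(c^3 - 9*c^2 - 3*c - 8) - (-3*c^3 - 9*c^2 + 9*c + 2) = 4*c^3 - 12*c - 10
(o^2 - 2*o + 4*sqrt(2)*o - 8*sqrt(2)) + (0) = o^2 - 2*o + 4*sqrt(2)*o - 8*sqrt(2)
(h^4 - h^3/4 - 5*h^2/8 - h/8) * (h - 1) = h^5 - 5*h^4/4 - 3*h^3/8 + h^2/2 + h/8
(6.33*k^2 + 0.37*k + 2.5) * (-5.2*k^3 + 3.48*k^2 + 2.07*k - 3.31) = -32.916*k^5 + 20.1044*k^4 + 1.3907*k^3 - 11.4864*k^2 + 3.9503*k - 8.275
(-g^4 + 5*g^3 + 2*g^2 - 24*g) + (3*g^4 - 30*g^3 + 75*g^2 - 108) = 2*g^4 - 25*g^3 + 77*g^2 - 24*g - 108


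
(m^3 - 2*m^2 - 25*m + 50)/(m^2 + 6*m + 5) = (m^2 - 7*m + 10)/(m + 1)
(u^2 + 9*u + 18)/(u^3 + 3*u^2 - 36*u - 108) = 1/(u - 6)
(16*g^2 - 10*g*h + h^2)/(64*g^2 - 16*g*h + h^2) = (2*g - h)/(8*g - h)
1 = 1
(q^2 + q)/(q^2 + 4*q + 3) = q/(q + 3)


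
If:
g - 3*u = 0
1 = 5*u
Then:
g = 3/5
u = 1/5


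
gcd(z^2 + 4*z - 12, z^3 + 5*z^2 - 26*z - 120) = z + 6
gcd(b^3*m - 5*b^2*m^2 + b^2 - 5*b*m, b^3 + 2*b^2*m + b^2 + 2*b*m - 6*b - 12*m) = 1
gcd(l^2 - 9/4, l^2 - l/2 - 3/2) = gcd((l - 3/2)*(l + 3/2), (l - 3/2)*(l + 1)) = l - 3/2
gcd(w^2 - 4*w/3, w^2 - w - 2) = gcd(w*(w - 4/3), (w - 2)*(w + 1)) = 1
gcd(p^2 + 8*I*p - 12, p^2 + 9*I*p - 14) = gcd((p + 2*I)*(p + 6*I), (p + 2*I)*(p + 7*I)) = p + 2*I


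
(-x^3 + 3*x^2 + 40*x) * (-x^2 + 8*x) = x^5 - 11*x^4 - 16*x^3 + 320*x^2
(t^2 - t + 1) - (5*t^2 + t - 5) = -4*t^2 - 2*t + 6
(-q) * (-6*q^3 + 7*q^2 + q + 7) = 6*q^4 - 7*q^3 - q^2 - 7*q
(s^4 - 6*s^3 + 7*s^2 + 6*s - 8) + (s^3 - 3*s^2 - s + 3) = s^4 - 5*s^3 + 4*s^2 + 5*s - 5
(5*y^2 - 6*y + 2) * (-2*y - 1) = -10*y^3 + 7*y^2 + 2*y - 2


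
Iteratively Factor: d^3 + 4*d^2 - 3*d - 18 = (d - 2)*(d^2 + 6*d + 9) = (d - 2)*(d + 3)*(d + 3)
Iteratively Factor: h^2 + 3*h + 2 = (h + 1)*(h + 2)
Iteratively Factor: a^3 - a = (a - 1)*(a^2 + a) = (a - 1)*(a + 1)*(a)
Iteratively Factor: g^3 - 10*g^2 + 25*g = (g)*(g^2 - 10*g + 25) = g*(g - 5)*(g - 5)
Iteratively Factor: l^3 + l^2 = (l)*(l^2 + l) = l^2*(l + 1)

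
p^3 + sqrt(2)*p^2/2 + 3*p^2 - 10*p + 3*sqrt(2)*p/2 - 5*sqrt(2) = (p - 2)*(p + 5)*(p + sqrt(2)/2)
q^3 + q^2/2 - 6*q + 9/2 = (q - 3/2)*(q - 1)*(q + 3)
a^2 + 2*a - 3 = (a - 1)*(a + 3)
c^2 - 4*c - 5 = (c - 5)*(c + 1)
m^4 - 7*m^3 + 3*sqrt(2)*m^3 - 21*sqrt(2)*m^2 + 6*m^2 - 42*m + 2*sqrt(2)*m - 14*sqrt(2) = (m - 7)*(m + sqrt(2))^3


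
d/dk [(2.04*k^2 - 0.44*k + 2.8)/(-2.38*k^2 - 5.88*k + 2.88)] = (-13.0424*k^2 + 25.0784*k + 15.1968)/(5.6644*k^4 + 27.9888*k^3 + 20.8656*k^2 - 33.8688*k + 8.2944)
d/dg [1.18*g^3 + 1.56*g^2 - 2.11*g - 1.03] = 3.54*g^2 + 3.12*g - 2.11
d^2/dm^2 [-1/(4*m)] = -1/(2*m^3)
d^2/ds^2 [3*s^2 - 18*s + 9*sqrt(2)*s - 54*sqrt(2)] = 6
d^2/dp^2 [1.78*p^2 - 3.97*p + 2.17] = 3.56000000000000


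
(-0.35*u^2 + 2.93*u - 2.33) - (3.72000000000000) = -0.35*u^2 + 2.93*u - 6.05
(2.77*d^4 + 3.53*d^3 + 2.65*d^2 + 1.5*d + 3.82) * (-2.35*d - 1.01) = -6.5095*d^5 - 11.0932*d^4 - 9.7928*d^3 - 6.2015*d^2 - 10.492*d - 3.8582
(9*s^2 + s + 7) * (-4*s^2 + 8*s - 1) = -36*s^4 + 68*s^3 - 29*s^2 + 55*s - 7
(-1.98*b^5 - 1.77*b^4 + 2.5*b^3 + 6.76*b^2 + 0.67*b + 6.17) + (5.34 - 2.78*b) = -1.98*b^5 - 1.77*b^4 + 2.5*b^3 + 6.76*b^2 - 2.11*b + 11.51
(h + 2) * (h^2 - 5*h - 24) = h^3 - 3*h^2 - 34*h - 48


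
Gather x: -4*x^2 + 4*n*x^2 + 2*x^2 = x^2*(4*n - 2)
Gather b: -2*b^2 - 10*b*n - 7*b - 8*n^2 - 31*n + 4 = -2*b^2 + b*(-10*n - 7) - 8*n^2 - 31*n + 4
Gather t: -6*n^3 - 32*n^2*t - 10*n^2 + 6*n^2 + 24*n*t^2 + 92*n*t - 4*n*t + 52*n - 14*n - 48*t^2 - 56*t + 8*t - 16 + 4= -6*n^3 - 4*n^2 + 38*n + t^2*(24*n - 48) + t*(-32*n^2 + 88*n - 48) - 12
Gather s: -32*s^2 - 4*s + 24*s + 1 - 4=-32*s^2 + 20*s - 3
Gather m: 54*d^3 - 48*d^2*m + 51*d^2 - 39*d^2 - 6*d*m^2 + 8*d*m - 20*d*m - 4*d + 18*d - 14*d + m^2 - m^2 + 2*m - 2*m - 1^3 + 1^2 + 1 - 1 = 54*d^3 + 12*d^2 - 6*d*m^2 + m*(-48*d^2 - 12*d)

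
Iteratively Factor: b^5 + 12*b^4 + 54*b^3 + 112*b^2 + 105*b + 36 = (b + 1)*(b^4 + 11*b^3 + 43*b^2 + 69*b + 36) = (b + 1)*(b + 3)*(b^3 + 8*b^2 + 19*b + 12) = (b + 1)*(b + 3)^2*(b^2 + 5*b + 4) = (b + 1)^2*(b + 3)^2*(b + 4)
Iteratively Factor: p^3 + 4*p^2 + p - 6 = (p + 3)*(p^2 + p - 2) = (p + 2)*(p + 3)*(p - 1)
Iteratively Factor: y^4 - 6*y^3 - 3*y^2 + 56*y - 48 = (y - 4)*(y^3 - 2*y^2 - 11*y + 12) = (y - 4)*(y + 3)*(y^2 - 5*y + 4) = (y - 4)^2*(y + 3)*(y - 1)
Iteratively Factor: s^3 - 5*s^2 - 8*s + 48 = (s + 3)*(s^2 - 8*s + 16) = (s - 4)*(s + 3)*(s - 4)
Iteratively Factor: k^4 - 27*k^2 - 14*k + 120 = (k - 2)*(k^3 + 2*k^2 - 23*k - 60) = (k - 2)*(k + 3)*(k^2 - k - 20) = (k - 5)*(k - 2)*(k + 3)*(k + 4)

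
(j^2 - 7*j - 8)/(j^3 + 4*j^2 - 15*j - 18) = (j - 8)/(j^2 + 3*j - 18)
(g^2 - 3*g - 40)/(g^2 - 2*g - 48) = (g + 5)/(g + 6)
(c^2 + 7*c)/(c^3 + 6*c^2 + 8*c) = (c + 7)/(c^2 + 6*c + 8)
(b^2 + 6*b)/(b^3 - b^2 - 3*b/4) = 4*(b + 6)/(4*b^2 - 4*b - 3)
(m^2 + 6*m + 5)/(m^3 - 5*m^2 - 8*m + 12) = (m^2 + 6*m + 5)/(m^3 - 5*m^2 - 8*m + 12)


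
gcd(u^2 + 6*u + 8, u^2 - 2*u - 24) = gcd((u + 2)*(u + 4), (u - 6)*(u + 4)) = u + 4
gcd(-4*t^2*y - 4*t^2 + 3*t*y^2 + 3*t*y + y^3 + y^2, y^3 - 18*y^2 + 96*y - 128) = 1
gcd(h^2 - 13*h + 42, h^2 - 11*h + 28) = h - 7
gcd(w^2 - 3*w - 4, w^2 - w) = 1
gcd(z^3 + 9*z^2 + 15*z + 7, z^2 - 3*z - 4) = z + 1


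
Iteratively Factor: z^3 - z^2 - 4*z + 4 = (z - 2)*(z^2 + z - 2) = (z - 2)*(z - 1)*(z + 2)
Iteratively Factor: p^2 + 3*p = (p)*(p + 3)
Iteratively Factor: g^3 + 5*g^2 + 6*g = (g + 3)*(g^2 + 2*g) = g*(g + 3)*(g + 2)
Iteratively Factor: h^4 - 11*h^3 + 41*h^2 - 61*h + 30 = (h - 1)*(h^3 - 10*h^2 + 31*h - 30) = (h - 3)*(h - 1)*(h^2 - 7*h + 10) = (h - 5)*(h - 3)*(h - 1)*(h - 2)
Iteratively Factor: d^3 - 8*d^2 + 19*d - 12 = (d - 4)*(d^2 - 4*d + 3) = (d - 4)*(d - 3)*(d - 1)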